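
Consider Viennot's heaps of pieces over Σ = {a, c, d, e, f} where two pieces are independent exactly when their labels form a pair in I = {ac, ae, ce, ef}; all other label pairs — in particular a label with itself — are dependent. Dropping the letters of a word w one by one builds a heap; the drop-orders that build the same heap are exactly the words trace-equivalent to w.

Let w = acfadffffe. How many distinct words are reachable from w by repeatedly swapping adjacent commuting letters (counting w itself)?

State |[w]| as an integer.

10

#0=a has no predecessor
#1=c has no predecessor
#2=f depends on [0:a, 1:c]
#3=a depends on [2:f]
#4=d depends on [3:a]
#5=f depends on [4:d]
#6=f depends on [5:f]
#7=f depends on [6:f]
#8=f depends on [7:f]
#9=e depends on [4:d]
sources: [0:a, 1:c]
N(rest) = Σ N(rest − s) over sources s of rest; N(one piece) = 1:
  size 1 → [8]=1  [9]=1
  size 2 → [7,8]=1  [8,9]=2
  size 3 → [6,7,8]=1  [7,8,9]=3
  size 4 → [5,6,7,8]=1  [6,7,8,9]=4
  size 5 → [5,6,7,8,9]=5
  size 6 → [4,5,6,7,8,9]=5
  size 7 → [3,4,5,6,7,8,9]=5
  size 8 → [2,3,4,5,6,7,8,9]=5
  first=0(a) contributes 5
  first=1(c) contributes 5
|[w]| = 10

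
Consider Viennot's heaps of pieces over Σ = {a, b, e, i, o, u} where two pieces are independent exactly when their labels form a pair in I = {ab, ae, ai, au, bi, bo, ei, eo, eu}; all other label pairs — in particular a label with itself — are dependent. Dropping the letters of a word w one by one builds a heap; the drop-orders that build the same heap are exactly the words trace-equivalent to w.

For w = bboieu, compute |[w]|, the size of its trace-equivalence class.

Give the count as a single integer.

16

#0=b has no predecessor
#1=b depends on [0:b]
#2=o has no predecessor
#3=i depends on [2:o]
#4=e depends on [1:b]
#5=u depends on [1:b, 3:i]
sources: [0:b, 2:o]
N(rest) = Σ N(rest − s) over sources s of rest; N(one piece) = 1:
  size 1 → [4]=1  [5]=1
  size 2 → [3,5]=1  [4,5]=2
  size 3 → [1,4,5]=2  [2,3,5]=1  [3,4,5]=3
  size 4 → [0,1,4,5]=2  [1,3,4,5]=5  [2,3,4,5]=4
  first=0(b) contributes 9
  first=2(o) contributes 7
|[w]| = 16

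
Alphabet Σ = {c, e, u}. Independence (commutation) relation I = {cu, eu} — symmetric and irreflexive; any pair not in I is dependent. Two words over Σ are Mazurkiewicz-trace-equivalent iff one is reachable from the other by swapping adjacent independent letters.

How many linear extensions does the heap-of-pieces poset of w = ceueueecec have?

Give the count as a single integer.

#0=c has no predecessor
#1=e depends on [0:c]
#2=u has no predecessor
#3=e depends on [1:e]
#4=u depends on [2:u]
#5=e depends on [3:e]
#6=e depends on [5:e]
#7=c depends on [6:e]
#8=e depends on [7:c]
#9=c depends on [8:e]
sources: [0:c, 2:u]
N(rest) = Σ N(rest − s) over sources s of rest; N(one piece) = 1:
  size 1 → [4]=1  [9]=1
  size 2 → [2,4]=1  [4,9]=2  [8,9]=1
  size 3 → [2,4,9]=3  [4,8,9]=3  [7,8,9]=1
  size 4 → [2,4,8,9]=6  [4,7,8,9]=4  [6,7,8,9]=1
  size 5 → [2,4,7,8,9]=10  [4,6,7,8,9]=5  [5,6,7,8,9]=1
  size 6 → [2,4,6,7,8,9]=15  [3,5,6,7,8,9]=1  [4,5,6,7,8,9]=6
  size 7 → [1,3,5,6,7,8,9]=1  [2,4,5,6,7,8,9]=21  [3,4,5,6,7,8,9]=7
  size 8 → [0,1,3,5,6,7,8,9]=1  [1,3,4,5,6,7,8,9]=8  [2,3,4,5,6,7,8,9]=28
  first=0(c) contributes 36
  first=2(u) contributes 9
|[w]| = 45

45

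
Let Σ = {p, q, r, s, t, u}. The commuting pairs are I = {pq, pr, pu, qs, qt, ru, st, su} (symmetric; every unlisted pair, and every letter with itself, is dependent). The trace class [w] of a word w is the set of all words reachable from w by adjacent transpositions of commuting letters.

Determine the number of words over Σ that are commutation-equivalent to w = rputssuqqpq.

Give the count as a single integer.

drop 0:r onto floor
drop 1:p onto floor
drop 2:u onto floor
drop 3:t onto {0:r, 1:p, 2:u}
drop 4:s onto {0:r, 1:p}
drop 5:s onto {4:s}
drop 6:u onto {3:t}
drop 7:q onto {6:u}
drop 8:q onto {7:q}
drop 9:p onto {3:t, 5:s}
drop 10:q onto {8:q}
ground layer = {0:r, 1:p, 2:u}
drop-orders for the pieces not yet dropped (sum over which currently-grounded one goes next):
  1 to go: {9} 1  {10} 1
  2 to go: {5,9} 1  {8,10} 1  {9,10} 2
  3 to go: {4,5,9} 1  {5,9,10} 3  {7,8,10} 1  {8,9,10} 3
  4 to go: {4,5,9,10} 4  {5,8,9,10} 6  {6,7,8,10} 1  {7,8,9,10} 4
  5 to go: {4,5,8,9,10} 10  {5,7,8,9,10} 10  {6,7,8,9,10} 5
  6 to go: {3,6,7,8,9,10} 5  {4,5,7,8,9,10} 20  {5,6,7,8,9,10} 15
  7 to go: {2,3,6,7,8,9,10} 5  {3,5,6,7,8,9,10} 20  {4,5,6,7,8,9,10} 35
  8 to go: {2,3,5,6,7,8,9,10} 25  {3,4,5,6,7,8,9,10} 55
  9 to go: {0,3,4,5,6,7,8,9,10} 55  {1,3,4,5,6,7,8,9,10} 55  {2,3,4,5,6,7,8,9,10} 80
  if 0:r drops first: 135 orders
  if 1:p drops first: 135 orders
  if 2:u drops first: 110 orders
heap linearizations: 380

380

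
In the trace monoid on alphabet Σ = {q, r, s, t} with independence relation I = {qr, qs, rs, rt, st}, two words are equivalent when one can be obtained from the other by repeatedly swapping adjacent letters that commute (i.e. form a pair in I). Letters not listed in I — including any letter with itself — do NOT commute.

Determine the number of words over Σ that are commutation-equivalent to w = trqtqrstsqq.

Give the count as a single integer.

piece 0:t — minimal
piece 1:r — minimal
piece 2:q rests on {0:t}
piece 3:t rests on {2:q}
piece 4:q rests on {3:t}
piece 5:r rests on {1:r}
piece 6:s — minimal
piece 7:t rests on {4:q}
piece 8:s rests on {6:s}
piece 9:q rests on {7:t}
piece 10:q rests on {9:q}
minimal pieces: {0:t, 1:r, 6:s}
ways to finish when only these pieces remain (= sum over removing one remaining piece with nothing left below it):
  1 left: {5}→1  {8}→1  {10}→1
  2 left: {1,5}→1  {5,8}→2  {5,10}→2  {6,8}→1  {8,10}→2  {9,10}→1
  3 left: {1,5,8}→3  {1,5,10}→3  {5,6,8}→3  {5,8,10}→6  {5,9,10}→3  {6,8,10}→3  {7,9,10}→1  {8,9,10}→3
  4 left: {1,5,6,8}→6  {1,5,8,10}→12  {1,5,9,10}→6  {4,7,9,10}→1  {5,6,8,10}→12  {5,7,9,10}→4  {5,8,9,10}→12  {6,8,9,10}→6  {7,8,9,10}→4
  5 left: {1,5,6,8,10}→30  {1,5,7,9,10}→10  {1,5,8,9,10}→30  {3,4,7,9,10}→1  {4,5,7,9,10}→5  {4,7,8,9,10}→5  {5,6,8,9,10}→30  {5,7,8,9,10}→20  {6,7,8,9,10}→10
  6 left: {1,4,5,7,9,10}→15  {1,5,6,8,9,10}→90  {1,5,7,8,9,10}→60  {2,3,4,7,9,10}→1  {3,4,5,7,9,10}→6  {3,4,7,8,9,10}→6  {4,5,7,8,9,10}→30  {4,6,7,8,9,10}→15  {5,6,7,8,9,10}→60
  7 left: {0,2,3,4,7,9,10}→1  {1,3,4,5,7,9,10}→21  {1,4,5,7,8,9,10}→105  {1,5,6,7,8,9,10}→210  {2,3,4,5,7,9,10}→7  {2,3,4,7,8,9,10}→7  {3,4,5,7,8,9,10}→42  {3,4,6,7,8,9,10}→21  {4,5,6,7,8,9,10}→105
  8 left: {0,2,3,4,5,7,9,10}→8  {0,2,3,4,7,8,9,10}→8  {1,2,3,4,5,7,9,10}→28  {1,3,4,5,7,8,9,10}→168  {1,4,5,6,7,8,9,10}→420  {2,3,4,5,7,8,9,10}→56  {2,3,4,6,7,8,9,10}→28  {3,4,5,6,7,8,9,10}→168
  9 left: {0,1,2,3,4,5,7,9,10}→36  {0,2,3,4,5,7,8,9,10}→72  {0,2,3,4,6,7,8,9,10}→36  {1,2,3,4,5,7,8,9,10}→252  {1,3,4,5,6,7,8,9,10}→756  {2,3,4,5,6,7,8,9,10}→252
  placing 0:t first → 1260 extensions
  placing 1:r first → 360 extensions
  placing 6:s first → 360 extensions
total linear extensions = 1980

1980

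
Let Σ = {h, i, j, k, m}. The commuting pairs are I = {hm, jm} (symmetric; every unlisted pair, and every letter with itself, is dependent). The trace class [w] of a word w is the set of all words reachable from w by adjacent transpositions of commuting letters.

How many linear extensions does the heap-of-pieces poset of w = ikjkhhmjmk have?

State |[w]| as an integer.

0(i) covers ∅
1(k) covers 0:i
2(j) covers 1:k
3(k) covers 2:j
4(h) covers 3:k
5(h) covers 4:h
6(m) covers 3:k
7(j) covers 5:h
8(m) covers 6:m
9(k) covers 7:j, 8:m
floor of heap: 0:i
completions by unplaced set U, small U first (add the entries for U minus each lowest piece of U):
  |U|=1: {9}:1
  |U|=2: {7,9}:1  {8,9}:1
  |U|=3: {5,7,9}:1  {6,8,9}:1  {7,8,9}:2
  |U|=4: {4,5,7,9}:1  {5,7,8,9}:3  {6,7,8,9}:3
  |U|=5: {4,5,7,8,9}:4  {5,6,7,8,9}:6
  |U|=6: {4,5,6,7,8,9}:10
  |U|=7: {3,4,5,6,7,8,9}:10
  |U|=8: {2,3,4,5,6,7,8,9}:10
  start at 0(i): 10

10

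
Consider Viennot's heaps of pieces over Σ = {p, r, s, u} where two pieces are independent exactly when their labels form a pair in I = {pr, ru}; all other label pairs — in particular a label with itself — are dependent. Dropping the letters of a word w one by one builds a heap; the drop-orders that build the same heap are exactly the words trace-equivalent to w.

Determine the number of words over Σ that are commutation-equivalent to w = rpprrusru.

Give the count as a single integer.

#0=r has no predecessor
#1=p has no predecessor
#2=p depends on [1:p]
#3=r depends on [0:r]
#4=r depends on [3:r]
#5=u depends on [2:p]
#6=s depends on [4:r, 5:u]
#7=r depends on [6:s]
#8=u depends on [6:s]
sources: [0:r, 1:p]
N(rest) = Σ N(rest − s) over sources s of rest; N(one piece) = 1:
  size 1 → [7]=1  [8]=1
  size 2 → [7,8]=2
  size 3 → [6,7,8]=2
  size 4 → [4,6,7,8]=2  [5,6,7,8]=2
  size 5 → [2,5,6,7,8]=2  [3,4,6,7,8]=2  [4,5,6,7,8]=4
  size 6 → [0,3,4,6,7,8]=2  [1,2,5,6,7,8]=2  [2,4,5,6,7,8]=6  [3,4,5,6,7,8]=6
  size 7 → [0,3,4,5,6,7,8]=8  [1,2,4,5,6,7,8]=8  [2,3,4,5,6,7,8]=12
  first=0(r) contributes 20
  first=1(p) contributes 20
|[w]| = 40

40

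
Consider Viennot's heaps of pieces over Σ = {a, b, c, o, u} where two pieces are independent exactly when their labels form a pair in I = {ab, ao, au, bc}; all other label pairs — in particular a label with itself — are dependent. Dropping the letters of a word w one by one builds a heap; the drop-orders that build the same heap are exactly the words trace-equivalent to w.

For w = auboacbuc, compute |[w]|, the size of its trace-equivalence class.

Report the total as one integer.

#0=a has no predecessor
#1=u has no predecessor
#2=b depends on [1:u]
#3=o depends on [2:b]
#4=a depends on [0:a]
#5=c depends on [3:o, 4:a]
#6=b depends on [3:o]
#7=u depends on [5:c, 6:b]
#8=c depends on [7:u]
sources: [0:a, 1:u]
N(rest) = Σ N(rest − s) over sources s of rest; N(one piece) = 1:
  size 1 → [8]=1
  size 2 → [7,8]=1
  size 3 → [5,7,8]=1  [6,7,8]=1
  size 4 → [4,5,7,8]=1  [5,6,7,8]=2
  size 5 → [0,4,5,7,8]=1  [3,5,6,7,8]=2  [4,5,6,7,8]=3
  size 6 → [0,4,5,6,7,8]=4  [2,3,5,6,7,8]=2  [3,4,5,6,7,8]=5
  size 7 → [0,3,4,5,6,7,8]=9  [1,2,3,5,6,7,8]=2  [2,3,4,5,6,7,8]=7
  first=0(a) contributes 9
  first=1(u) contributes 16
|[w]| = 25

25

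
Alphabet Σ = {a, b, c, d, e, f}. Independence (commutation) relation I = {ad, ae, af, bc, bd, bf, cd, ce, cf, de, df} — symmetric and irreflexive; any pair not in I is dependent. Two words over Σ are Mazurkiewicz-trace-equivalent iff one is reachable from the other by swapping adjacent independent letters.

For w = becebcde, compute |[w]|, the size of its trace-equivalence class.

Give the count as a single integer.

piece 0:b — minimal
piece 1:e rests on {0:b}
piece 2:c — minimal
piece 3:e rests on {1:e}
piece 4:b rests on {3:e}
piece 5:c rests on {2:c}
piece 6:d — minimal
piece 7:e rests on {4:b}
minimal pieces: {0:b, 2:c, 6:d}
ways to finish when only these pieces remain (= sum over removing one remaining piece with nothing left below it):
  1 left: {5}→1  {6}→1  {7}→1
  2 left: {2,5}→1  {4,7}→1  {5,6}→2  {5,7}→2  {6,7}→2
  3 left: {2,5,6}→3  {2,5,7}→3  {3,4,7}→1  {4,5,7}→3  {4,6,7}→3  {5,6,7}→6
  4 left: {1,3,4,7}→1  {2,4,5,7}→6  {2,5,6,7}→12  {3,4,5,7}→4  {3,4,6,7}→4  {4,5,6,7}→12
  5 left: {0,1,3,4,7}→1  {1,3,4,5,7}→5  {1,3,4,6,7}→5  {2,3,4,5,7}→10  {2,4,5,6,7}→30  {3,4,5,6,7}→20
  6 left: {0,1,3,4,5,7}→6  {0,1,3,4,6,7}→6  {1,2,3,4,5,7}→15  {1,3,4,5,6,7}→30  {2,3,4,5,6,7}→60
  placing 0:b first → 105 extensions
  placing 2:c first → 42 extensions
  placing 6:d first → 21 extensions
total linear extensions = 168

168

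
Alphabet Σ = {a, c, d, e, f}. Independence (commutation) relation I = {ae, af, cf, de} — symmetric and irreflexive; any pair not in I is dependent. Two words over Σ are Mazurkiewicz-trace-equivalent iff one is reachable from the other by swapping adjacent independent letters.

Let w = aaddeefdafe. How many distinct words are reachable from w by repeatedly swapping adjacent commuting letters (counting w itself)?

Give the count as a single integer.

45

piece 0:a — minimal
piece 1:a rests on {0:a}
piece 2:d rests on {1:a}
piece 3:d rests on {2:d}
piece 4:e — minimal
piece 5:e rests on {4:e}
piece 6:f rests on {3:d, 5:e}
piece 7:d rests on {6:f}
piece 8:a rests on {7:d}
piece 9:f rests on {7:d}
piece 10:e rests on {9:f}
minimal pieces: {0:a, 4:e}
ways to finish when only these pieces remain (= sum over removing one remaining piece with nothing left below it):
  1 left: {8}→1  {10}→1
  2 left: {8,10}→2  {9,10}→1
  3 left: {8,9,10}→3
  4 left: {7,8,9,10}→3
  5 left: {6,7,8,9,10}→3
  6 left: {3,6,7,8,9,10}→3  {5,6,7,8,9,10}→3
  7 left: {2,3,6,7,8,9,10}→3  {3,5,6,7,8,9,10}→6  {4,5,6,7,8,9,10}→3
  8 left: {1,2,3,6,7,8,9,10}→3  {2,3,5,6,7,8,9,10}→9  {3,4,5,6,7,8,9,10}→9
  9 left: {0,1,2,3,6,7,8,9,10}→3  {1,2,3,5,6,7,8,9,10}→12  {2,3,4,5,6,7,8,9,10}→18
  placing 0:a first → 30 extensions
  placing 4:e first → 15 extensions
total linear extensions = 45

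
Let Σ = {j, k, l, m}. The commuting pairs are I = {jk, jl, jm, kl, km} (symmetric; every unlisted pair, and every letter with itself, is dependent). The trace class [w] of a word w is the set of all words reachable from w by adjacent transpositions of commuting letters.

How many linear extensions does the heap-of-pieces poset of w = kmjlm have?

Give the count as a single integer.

drop 0:k onto floor
drop 1:m onto floor
drop 2:j onto floor
drop 3:l onto {1:m}
drop 4:m onto {3:l}
ground layer = {0:k, 1:m, 2:j}
drop-orders for the pieces not yet dropped (sum over which currently-grounded one goes next):
  1 to go: {0} 1  {2} 1  {4} 1
  2 to go: {0,2} 2  {0,4} 2  {2,4} 2  {3,4} 1
  3 to go: {0,2,4} 6  {0,3,4} 3  {1,3,4} 1  {2,3,4} 3
  if 0:k drops first: 4 orders
  if 1:m drops first: 12 orders
  if 2:j drops first: 4 orders
heap linearizations: 20

20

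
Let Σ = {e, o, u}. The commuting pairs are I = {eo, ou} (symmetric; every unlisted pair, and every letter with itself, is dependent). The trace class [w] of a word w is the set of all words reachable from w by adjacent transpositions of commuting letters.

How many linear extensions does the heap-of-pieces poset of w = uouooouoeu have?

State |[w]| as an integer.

piece 0:u — minimal
piece 1:o — minimal
piece 2:u rests on {0:u}
piece 3:o rests on {1:o}
piece 4:o rests on {3:o}
piece 5:o rests on {4:o}
piece 6:u rests on {2:u}
piece 7:o rests on {5:o}
piece 8:e rests on {6:u}
piece 9:u rests on {8:e}
minimal pieces: {0:u, 1:o}
ways to finish when only these pieces remain (= sum over removing one remaining piece with nothing left below it):
  1 left: {7}→1  {9}→1
  2 left: {5,7}→1  {7,9}→2  {8,9}→1
  3 left: {4,5,7}→1  {5,7,9}→3  {6,8,9}→1  {7,8,9}→3
  4 left: {2,6,8,9}→1  {3,4,5,7}→1  {4,5,7,9}→4  {5,7,8,9}→6  {6,7,8,9}→4
  5 left: {0,2,6,8,9}→1  {1,3,4,5,7}→1  {2,6,7,8,9}→5  {3,4,5,7,9}→5  {4,5,7,8,9}→10  {5,6,7,8,9}→10
  6 left: {0,2,6,7,8,9}→6  {1,3,4,5,7,9}→6  {2,5,6,7,8,9}→15  {3,4,5,7,8,9}→15  {4,5,6,7,8,9}→20
  7 left: {0,2,5,6,7,8,9}→21  {1,3,4,5,7,8,9}→21  {2,4,5,6,7,8,9}→35  {3,4,5,6,7,8,9}→35
  8 left: {0,2,4,5,6,7,8,9}→56  {1,3,4,5,6,7,8,9}→56  {2,3,4,5,6,7,8,9}→70
  placing 0:u first → 126 extensions
  placing 1:o first → 126 extensions
total linear extensions = 252

252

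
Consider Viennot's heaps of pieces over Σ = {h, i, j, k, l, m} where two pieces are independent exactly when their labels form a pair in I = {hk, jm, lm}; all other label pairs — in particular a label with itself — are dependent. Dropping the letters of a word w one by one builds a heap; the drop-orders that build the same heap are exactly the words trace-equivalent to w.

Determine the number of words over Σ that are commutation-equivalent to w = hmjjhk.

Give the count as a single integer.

0(h) covers ∅
1(m) covers 0:h
2(j) covers 0:h
3(j) covers 2:j
4(h) covers 1:m, 3:j
5(k) covers 1:m, 3:j
floor of heap: 0:h
completions by unplaced set U, small U first (add the entries for U minus each lowest piece of U):
  |U|=1: {4}:1  {5}:1
  |U|=2: {4,5}:2
  |U|=3: {1,4,5}:2  {3,4,5}:2
  |U|=4: {1,3,4,5}:4  {2,3,4,5}:2
  start at 0(h): 6

6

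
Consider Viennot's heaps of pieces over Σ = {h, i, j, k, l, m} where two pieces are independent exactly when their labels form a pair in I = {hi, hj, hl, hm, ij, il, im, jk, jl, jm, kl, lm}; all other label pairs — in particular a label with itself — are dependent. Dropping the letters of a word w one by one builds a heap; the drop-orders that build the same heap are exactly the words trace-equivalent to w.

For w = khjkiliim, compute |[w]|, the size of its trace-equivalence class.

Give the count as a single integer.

288

piece 0:k — minimal
piece 1:h rests on {0:k}
piece 2:j — minimal
piece 3:k rests on {1:h}
piece 4:i rests on {3:k}
piece 5:l — minimal
piece 6:i rests on {4:i}
piece 7:i rests on {6:i}
piece 8:m rests on {3:k}
minimal pieces: {0:k, 2:j, 5:l}
ways to finish when only these pieces remain (= sum over removing one remaining piece with nothing left below it):
  1 left: {2}→1  {5}→1  {7}→1  {8}→1
  2 left: {2,5}→2  {2,7}→2  {2,8}→2  {5,7}→2  {5,8}→2  {6,7}→1  {7,8}→2
  3 left: {2,5,7}→6  {2,5,8}→6  {2,6,7}→3  {2,7,8}→6  {4,6,7}→1  {5,6,7}→3  {5,7,8}→6  {6,7,8}→3
  4 left: {2,4,6,7}→4  {2,5,6,7}→12  {2,5,7,8}→24  {2,6,7,8}→12  {4,5,6,7}→4  {4,6,7,8}→4  {5,6,7,8}→12
  5 left: {2,4,5,6,7}→20  {2,4,6,7,8}→20  {2,5,6,7,8}→60  {3,4,6,7,8}→4  {4,5,6,7,8}→20
  6 left: {1,3,4,6,7,8}→4  {2,3,4,6,7,8}→24  {2,4,5,6,7,8}→120  {3,4,5,6,7,8}→24
  7 left: {0,1,3,4,6,7,8}→4  {1,2,3,4,6,7,8}→28  {1,3,4,5,6,7,8}→28  {2,3,4,5,6,7,8}→168
  placing 0:k first → 224 extensions
  placing 2:j first → 32 extensions
  placing 5:l first → 32 extensions
total linear extensions = 288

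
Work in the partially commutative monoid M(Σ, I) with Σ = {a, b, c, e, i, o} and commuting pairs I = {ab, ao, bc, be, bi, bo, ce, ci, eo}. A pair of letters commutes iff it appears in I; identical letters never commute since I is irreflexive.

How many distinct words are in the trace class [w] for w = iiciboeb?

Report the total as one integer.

252

0(i) covers ∅
1(i) covers 0:i
2(c) covers ∅
3(i) covers 1:i
4(b) covers ∅
5(o) covers 2:c, 3:i
6(e) covers 3:i
7(b) covers 4:b
floor of heap: 0:i, 2:c, 4:b
completions by unplaced set U, small U first (add the entries for U minus each lowest piece of U):
  |U|=1: {5}:1  {6}:1  {7}:1
  |U|=2: {2,5}:1  {4,7}:1  {5,6}:2  {5,7}:2  {6,7}:2
  |U|=3: {2,5,6}:3  {2,5,7}:3  {3,5,6}:2  {4,5,7}:3  {4,6,7}:3  {5,6,7}:6
  |U|=4: {1,3,5,6}:2  {2,3,5,6}:5  {2,4,5,7}:6  {2,5,6,7}:12  {3,5,6,7}:8  {4,5,6,7}:12
  |U|=5: {0,1,3,5,6}:2  {1,2,3,5,6}:7  {1,3,5,6,7}:10  {2,3,5,6,7}:25  {2,4,5,6,7}:30  {3,4,5,6,7}:20
  |U|=6: {0,1,2,3,5,6}:9  {0,1,3,5,6,7}:12  {1,2,3,5,6,7}:42  {1,3,4,5,6,7}:30  {2,3,4,5,6,7}:75
  start at 0(i): 147
  start at 2(c): 42
  start at 4(b): 63
sum over floor = 252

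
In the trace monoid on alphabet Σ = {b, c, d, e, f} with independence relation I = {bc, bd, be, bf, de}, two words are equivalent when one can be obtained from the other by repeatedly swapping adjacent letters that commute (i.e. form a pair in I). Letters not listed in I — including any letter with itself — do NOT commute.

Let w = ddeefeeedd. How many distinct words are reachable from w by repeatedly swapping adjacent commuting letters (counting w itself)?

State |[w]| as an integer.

60

#0=d has no predecessor
#1=d depends on [0:d]
#2=e has no predecessor
#3=e depends on [2:e]
#4=f depends on [1:d, 3:e]
#5=e depends on [4:f]
#6=e depends on [5:e]
#7=e depends on [6:e]
#8=d depends on [4:f]
#9=d depends on [8:d]
sources: [0:d, 2:e]
N(rest) = Σ N(rest − s) over sources s of rest; N(one piece) = 1:
  size 1 → [7]=1  [9]=1
  size 2 → [6,7]=1  [7,9]=2  [8,9]=1
  size 3 → [5,6,7]=1  [6,7,9]=3  [7,8,9]=3
  size 4 → [5,6,7,9]=4  [6,7,8,9]=6
  size 5 → [5,6,7,8,9]=10
  size 6 → [4,5,6,7,8,9]=10
  size 7 → [1,4,5,6,7,8,9]=10  [3,4,5,6,7,8,9]=10
  size 8 → [0,1,4,5,6,7,8,9]=10  [1,3,4,5,6,7,8,9]=20  [2,3,4,5,6,7,8,9]=10
  first=0(d) contributes 30
  first=2(e) contributes 30
|[w]| = 60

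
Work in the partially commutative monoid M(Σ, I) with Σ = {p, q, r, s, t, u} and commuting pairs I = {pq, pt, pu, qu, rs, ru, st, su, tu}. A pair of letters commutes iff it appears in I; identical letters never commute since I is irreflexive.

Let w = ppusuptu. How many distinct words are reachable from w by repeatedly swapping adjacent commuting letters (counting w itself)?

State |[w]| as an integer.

#0=p has no predecessor
#1=p depends on [0:p]
#2=u has no predecessor
#3=s depends on [1:p]
#4=u depends on [2:u]
#5=p depends on [3:s]
#6=t has no predecessor
#7=u depends on [4:u]
sources: [0:p, 2:u, 6:t]
N(rest) = Σ N(rest − s) over sources s of rest; N(one piece) = 1:
  size 1 → [5]=1  [6]=1  [7]=1
  size 2 → [3,5]=1  [4,7]=1  [5,6]=2  [5,7]=2  [6,7]=2
  size 3 → [1,3,5]=1  [2,4,7]=1  [3,5,6]=3  [3,5,7]=3  [4,5,7]=3  [4,6,7]=3  [5,6,7]=6
  size 4 → [0,1,3,5]=1  [1,3,5,6]=4  [1,3,5,7]=4  [2,4,5,7]=4  [2,4,6,7]=4  [3,4,5,7]=6  [3,5,6,7]=12  [4,5,6,7]=12
  size 5 → [0,1,3,5,6]=5  [0,1,3,5,7]=5  [1,3,4,5,7]=10  [1,3,5,6,7]=20  [2,3,4,5,7]=10  [2,4,5,6,7]=20  [3,4,5,6,7]=30
  size 6 → [0,1,3,4,5,7]=15  [0,1,3,5,6,7]=30  [1,2,3,4,5,7]=20  [1,3,4,5,6,7]=60  [2,3,4,5,6,7]=60
  first=0(p) contributes 140
  first=2(u) contributes 105
  first=6(t) contributes 35
|[w]| = 280

280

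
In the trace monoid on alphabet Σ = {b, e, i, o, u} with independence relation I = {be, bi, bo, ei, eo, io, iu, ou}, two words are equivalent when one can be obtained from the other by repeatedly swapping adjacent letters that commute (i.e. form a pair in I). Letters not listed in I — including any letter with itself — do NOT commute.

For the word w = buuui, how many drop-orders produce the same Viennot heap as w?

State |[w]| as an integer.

#0=b has no predecessor
#1=u depends on [0:b]
#2=u depends on [1:u]
#3=u depends on [2:u]
#4=i has no predecessor
sources: [0:b, 4:i]
N(rest) = Σ N(rest − s) over sources s of rest; N(one piece) = 1:
  size 1 → [3]=1  [4]=1
  size 2 → [2,3]=1  [3,4]=2
  size 3 → [1,2,3]=1  [2,3,4]=3
  first=0(b) contributes 4
  first=4(i) contributes 1
|[w]| = 5

5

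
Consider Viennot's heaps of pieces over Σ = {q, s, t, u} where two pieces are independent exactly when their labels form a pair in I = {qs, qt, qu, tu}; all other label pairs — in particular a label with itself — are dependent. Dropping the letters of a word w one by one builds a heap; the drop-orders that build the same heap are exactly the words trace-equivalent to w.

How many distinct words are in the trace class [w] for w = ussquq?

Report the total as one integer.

#0=u has no predecessor
#1=s depends on [0:u]
#2=s depends on [1:s]
#3=q has no predecessor
#4=u depends on [2:s]
#5=q depends on [3:q]
sources: [0:u, 3:q]
N(rest) = Σ N(rest − s) over sources s of rest; N(one piece) = 1:
  size 1 → [4]=1  [5]=1
  size 2 → [2,4]=1  [3,5]=1  [4,5]=2
  size 3 → [1,2,4]=1  [2,4,5]=3  [3,4,5]=3
  size 4 → [0,1,2,4]=1  [1,2,4,5]=4  [2,3,4,5]=6
  first=0(u) contributes 10
  first=3(q) contributes 5
|[w]| = 15

15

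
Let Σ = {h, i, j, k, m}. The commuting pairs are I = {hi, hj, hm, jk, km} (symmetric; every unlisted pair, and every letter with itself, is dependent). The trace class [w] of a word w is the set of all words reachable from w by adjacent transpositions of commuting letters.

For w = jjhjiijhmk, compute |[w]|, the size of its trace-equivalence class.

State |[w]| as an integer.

piece 0:j — minimal
piece 1:j rests on {0:j}
piece 2:h — minimal
piece 3:j rests on {1:j}
piece 4:i rests on {3:j}
piece 5:i rests on {4:i}
piece 6:j rests on {5:i}
piece 7:h rests on {2:h}
piece 8:m rests on {6:j}
piece 9:k rests on {5:i, 7:h}
minimal pieces: {0:j, 2:h}
ways to finish when only these pieces remain (= sum over removing one remaining piece with nothing left below it):
  1 left: {8}→1  {9}→1
  2 left: {6,8}→1  {7,9}→1  {8,9}→2
  3 left: {2,7,9}→1  {6,8,9}→3  {7,8,9}→3
  4 left: {2,7,8,9}→4  {5,6,8,9}→3  {6,7,8,9}→6
  5 left: {2,6,7,8,9}→10  {4,5,6,8,9}→3  {5,6,7,8,9}→9
  6 left: {2,5,6,7,8,9}→19  {3,4,5,6,8,9}→3  {4,5,6,7,8,9}→12
  7 left: {1,3,4,5,6,8,9}→3  {2,4,5,6,7,8,9}→31  {3,4,5,6,7,8,9}→15
  8 left: {0,1,3,4,5,6,8,9}→3  {1,3,4,5,6,7,8,9}→18  {2,3,4,5,6,7,8,9}→46
  placing 0:j first → 64 extensions
  placing 2:h first → 21 extensions
total linear extensions = 85

85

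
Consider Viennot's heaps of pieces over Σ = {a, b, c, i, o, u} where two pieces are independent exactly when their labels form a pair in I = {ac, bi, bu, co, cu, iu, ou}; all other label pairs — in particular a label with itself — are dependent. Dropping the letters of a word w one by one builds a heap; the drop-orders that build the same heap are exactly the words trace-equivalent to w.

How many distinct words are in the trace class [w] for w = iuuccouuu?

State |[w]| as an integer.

drop 0:i onto floor
drop 1:u onto floor
drop 2:u onto {1:u}
drop 3:c onto {0:i}
drop 4:c onto {3:c}
drop 5:o onto {0:i}
drop 6:u onto {2:u}
drop 7:u onto {6:u}
drop 8:u onto {7:u}
ground layer = {0:i, 1:u}
drop-orders for the pieces not yet dropped (sum over which currently-grounded one goes next):
  1 to go: {4} 1  {5} 1  {8} 1
  2 to go: {3,4} 1  {4,5} 2  {4,8} 2  {5,8} 2  {7,8} 1
  3 to go: {3,4,5} 3  {3,4,8} 3  {4,5,8} 6  {4,7,8} 3  {5,7,8} 3  {6,7,8} 1
  4 to go: {0,3,4,5} 3  {2,6,7,8} 1  {3,4,5,8} 12  {3,4,7,8} 6  {4,5,7,8} 12  {4,6,7,8} 4  {5,6,7,8} 4
  5 to go: {0,3,4,5,8} 15  {1,2,6,7,8} 1  {2,4,6,7,8} 5  {2,5,6,7,8} 5  {3,4,5,7,8} 30  {3,4,6,7,8} 10  {4,5,6,7,8} 20
  6 to go: {0,3,4,5,7,8} 45  {1,2,4,6,7,8} 6  {1,2,5,6,7,8} 6  {2,3,4,6,7,8} 15  {2,4,5,6,7,8} 30  {3,4,5,6,7,8} 60
  7 to go: {0,3,4,5,6,7,8} 105  {1,2,3,4,6,7,8} 21  {1,2,4,5,6,7,8} 42  {2,3,4,5,6,7,8} 105
  if 0:i drops first: 168 orders
  if 1:u drops first: 210 orders
heap linearizations: 378

378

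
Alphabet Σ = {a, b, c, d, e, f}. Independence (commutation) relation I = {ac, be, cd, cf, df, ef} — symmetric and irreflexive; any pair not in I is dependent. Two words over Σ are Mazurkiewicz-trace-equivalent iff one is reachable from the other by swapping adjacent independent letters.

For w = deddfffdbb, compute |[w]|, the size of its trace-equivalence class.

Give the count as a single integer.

0(d) covers ∅
1(e) covers 0:d
2(d) covers 1:e
3(d) covers 2:d
4(f) covers ∅
5(f) covers 4:f
6(f) covers 5:f
7(d) covers 3:d
8(b) covers 6:f, 7:d
9(b) covers 8:b
floor of heap: 0:d, 4:f
completions by unplaced set U, small U first (add the entries for U minus each lowest piece of U):
  |U|=1: {9}:1
  |U|=2: {8,9}:1
  |U|=3: {6,8,9}:1  {7,8,9}:1
  |U|=4: {3,7,8,9}:1  {5,6,8,9}:1  {6,7,8,9}:2
  |U|=5: {2,3,7,8,9}:1  {3,6,7,8,9}:3  {4,5,6,8,9}:1  {5,6,7,8,9}:3
  |U|=6: {1,2,3,7,8,9}:1  {2,3,6,7,8,9}:4  {3,5,6,7,8,9}:6  {4,5,6,7,8,9}:4
  |U|=7: {0,1,2,3,7,8,9}:1  {1,2,3,6,7,8,9}:5  {2,3,5,6,7,8,9}:10  {3,4,5,6,7,8,9}:10
  |U|=8: {0,1,2,3,6,7,8,9}:6  {1,2,3,5,6,7,8,9}:15  {2,3,4,5,6,7,8,9}:20
  start at 0(d): 35
  start at 4(f): 21
sum over floor = 56

56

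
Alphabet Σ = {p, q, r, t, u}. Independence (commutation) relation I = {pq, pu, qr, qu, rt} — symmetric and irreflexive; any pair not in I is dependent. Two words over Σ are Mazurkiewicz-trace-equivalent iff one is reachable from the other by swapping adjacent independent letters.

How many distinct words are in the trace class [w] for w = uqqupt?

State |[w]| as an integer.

piece 0:u — minimal
piece 1:q — minimal
piece 2:q rests on {1:q}
piece 3:u rests on {0:u}
piece 4:p — minimal
piece 5:t rests on {2:q, 3:u, 4:p}
minimal pieces: {0:u, 1:q, 4:p}
ways to finish when only these pieces remain (= sum over removing one remaining piece with nothing left below it):
  1 left: {5}→1
  2 left: {2,5}→1  {3,5}→1  {4,5}→1
  3 left: {0,3,5}→1  {1,2,5}→1  {2,3,5}→2  {2,4,5}→2  {3,4,5}→2
  4 left: {0,2,3,5}→3  {0,3,4,5}→3  {1,2,3,5}→3  {1,2,4,5}→3  {2,3,4,5}→6
  placing 0:u first → 12 extensions
  placing 1:q first → 12 extensions
  placing 4:p first → 6 extensions
total linear extensions = 30

30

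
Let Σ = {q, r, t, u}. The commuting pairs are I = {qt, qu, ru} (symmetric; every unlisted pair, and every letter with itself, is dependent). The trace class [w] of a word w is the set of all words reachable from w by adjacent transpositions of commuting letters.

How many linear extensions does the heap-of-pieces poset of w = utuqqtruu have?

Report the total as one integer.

64

#0=u has no predecessor
#1=t depends on [0:u]
#2=u depends on [1:t]
#3=q has no predecessor
#4=q depends on [3:q]
#5=t depends on [2:u]
#6=r depends on [4:q, 5:t]
#7=u depends on [5:t]
#8=u depends on [7:u]
sources: [0:u, 3:q]
N(rest) = Σ N(rest − s) over sources s of rest; N(one piece) = 1:
  size 1 → [6]=1  [8]=1
  size 2 → [4,6]=1  [6,8]=2  [7,8]=1
  size 3 → [3,4,6]=1  [4,6,8]=3  [6,7,8]=3
  size 4 → [3,4,6,8]=4  [4,6,7,8]=6  [5,6,7,8]=3
  size 5 → [2,5,6,7,8]=3  [3,4,6,7,8]=10  [4,5,6,7,8]=9
  size 6 → [1,2,5,6,7,8]=3  [2,4,5,6,7,8]=12  [3,4,5,6,7,8]=19
  size 7 → [0,1,2,5,6,7,8]=3  [1,2,4,5,6,7,8]=15  [2,3,4,5,6,7,8]=31
  first=0(u) contributes 46
  first=3(q) contributes 18
|[w]| = 64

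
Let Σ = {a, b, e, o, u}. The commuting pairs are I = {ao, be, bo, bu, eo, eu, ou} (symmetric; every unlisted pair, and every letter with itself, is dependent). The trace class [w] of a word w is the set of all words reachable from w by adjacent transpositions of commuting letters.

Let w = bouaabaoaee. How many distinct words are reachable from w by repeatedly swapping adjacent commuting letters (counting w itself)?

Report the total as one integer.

0(b) covers ∅
1(o) covers ∅
2(u) covers ∅
3(a) covers 0:b, 2:u
4(a) covers 3:a
5(b) covers 4:a
6(a) covers 5:b
7(o) covers 1:o
8(a) covers 6:a
9(e) covers 8:a
10(e) covers 9:e
floor of heap: 0:b, 1:o, 2:u
completions by unplaced set U, small U first (add the entries for U minus each lowest piece of U):
  |U|=1: {7}:1  {10}:1
  |U|=2: {1,7}:1  {7,10}:2  {9,10}:1
  |U|=3: {1,7,10}:3  {7,9,10}:3  {8,9,10}:1
  |U|=4: {1,7,9,10}:6  {6,8,9,10}:1  {7,8,9,10}:4
  |U|=5: {1,7,8,9,10}:10  {5,6,8,9,10}:1  {6,7,8,9,10}:5
  |U|=6: {1,6,7,8,9,10}:15  {4,5,6,8,9,10}:1  {5,6,7,8,9,10}:6
  |U|=7: {1,5,6,7,8,9,10}:21  {3,4,5,6,8,9,10}:1  {4,5,6,7,8,9,10}:7
  |U|=8: {0,3,4,5,6,8,9,10}:1  {1,4,5,6,7,8,9,10}:28  {2,3,4,5,6,8,9,10}:1  {3,4,5,6,7,8,9,10}:8
  |U|=9: {0,2,3,4,5,6,8,9,10}:2  {0,3,4,5,6,7,8,9,10}:9  {1,3,4,5,6,7,8,9,10}:36  {2,3,4,5,6,7,8,9,10}:9
  start at 0(b): 45
  start at 1(o): 20
  start at 2(u): 45
sum over floor = 110

110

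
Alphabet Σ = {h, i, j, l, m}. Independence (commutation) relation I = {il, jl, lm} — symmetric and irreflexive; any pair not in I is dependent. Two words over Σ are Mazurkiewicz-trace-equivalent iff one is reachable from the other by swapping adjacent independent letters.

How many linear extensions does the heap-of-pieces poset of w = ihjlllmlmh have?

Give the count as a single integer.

#0=i has no predecessor
#1=h depends on [0:i]
#2=j depends on [1:h]
#3=l depends on [1:h]
#4=l depends on [3:l]
#5=l depends on [4:l]
#6=m depends on [2:j]
#7=l depends on [5:l]
#8=m depends on [6:m]
#9=h depends on [7:l, 8:m]
sources: [0:i]
N(rest) = Σ N(rest − s) over sources s of rest; N(one piece) = 1:
  size 1 → [9]=1
  size 2 → [7,9]=1  [8,9]=1
  size 3 → [5,7,9]=1  [6,8,9]=1  [7,8,9]=2
  size 4 → [2,6,8,9]=1  [4,5,7,9]=1  [5,7,8,9]=3  [6,7,8,9]=3
  size 5 → [2,6,7,8,9]=4  [3,4,5,7,9]=1  [4,5,7,8,9]=4  [5,6,7,8,9]=6
  size 6 → [2,5,6,7,8,9]=10  [3,4,5,7,8,9]=5  [4,5,6,7,8,9]=10
  size 7 → [2,4,5,6,7,8,9]=20  [3,4,5,6,7,8,9]=15
  size 8 → [2,3,4,5,6,7,8,9]=35
  first=0(i) contributes 35

35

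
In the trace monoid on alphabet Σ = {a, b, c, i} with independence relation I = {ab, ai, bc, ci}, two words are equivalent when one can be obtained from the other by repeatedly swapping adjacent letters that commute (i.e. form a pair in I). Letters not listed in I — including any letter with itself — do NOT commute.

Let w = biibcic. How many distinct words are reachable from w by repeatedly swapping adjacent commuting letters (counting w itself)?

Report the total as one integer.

piece 0:b — minimal
piece 1:i rests on {0:b}
piece 2:i rests on {1:i}
piece 3:b rests on {2:i}
piece 4:c — minimal
piece 5:i rests on {3:b}
piece 6:c rests on {4:c}
minimal pieces: {0:b, 4:c}
ways to finish when only these pieces remain (= sum over removing one remaining piece with nothing left below it):
  1 left: {5}→1  {6}→1
  2 left: {3,5}→1  {4,6}→1  {5,6}→2
  3 left: {2,3,5}→1  {3,5,6}→3  {4,5,6}→3
  4 left: {1,2,3,5}→1  {2,3,5,6}→4  {3,4,5,6}→6
  5 left: {0,1,2,3,5}→1  {1,2,3,5,6}→5  {2,3,4,5,6}→10
  placing 0:b first → 15 extensions
  placing 4:c first → 6 extensions
total linear extensions = 21

21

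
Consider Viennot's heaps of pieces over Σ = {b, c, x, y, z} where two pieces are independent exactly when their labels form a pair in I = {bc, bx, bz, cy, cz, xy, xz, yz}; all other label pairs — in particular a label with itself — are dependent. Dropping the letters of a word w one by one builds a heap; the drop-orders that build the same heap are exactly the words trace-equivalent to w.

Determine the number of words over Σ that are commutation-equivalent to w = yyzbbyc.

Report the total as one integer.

drop 0:y onto floor
drop 1:y onto {0:y}
drop 2:z onto floor
drop 3:b onto {1:y}
drop 4:b onto {3:b}
drop 5:y onto {4:b}
drop 6:c onto floor
ground layer = {0:y, 2:z, 6:c}
drop-orders for the pieces not yet dropped (sum over which currently-grounded one goes next):
  1 to go: {2} 1  {5} 1  {6} 1
  2 to go: {2,5} 2  {2,6} 2  {4,5} 1  {5,6} 2
  3 to go: {2,4,5} 3  {2,5,6} 6  {3,4,5} 1  {4,5,6} 3
  4 to go: {1,3,4,5} 1  {2,3,4,5} 4  {2,4,5,6} 12  {3,4,5,6} 4
  5 to go: {0,1,3,4,5} 1  {1,2,3,4,5} 5  {1,3,4,5,6} 5  {2,3,4,5,6} 20
  if 0:y drops first: 30 orders
  if 2:z drops first: 6 orders
  if 6:c drops first: 6 orders
heap linearizations: 42

42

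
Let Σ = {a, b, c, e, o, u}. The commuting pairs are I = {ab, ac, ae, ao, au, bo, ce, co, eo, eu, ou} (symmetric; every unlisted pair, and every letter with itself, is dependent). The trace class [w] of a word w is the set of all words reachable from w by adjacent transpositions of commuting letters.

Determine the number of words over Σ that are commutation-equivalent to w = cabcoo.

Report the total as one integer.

drop 0:c onto floor
drop 1:a onto floor
drop 2:b onto {0:c}
drop 3:c onto {2:b}
drop 4:o onto floor
drop 5:o onto {4:o}
ground layer = {0:c, 1:a, 4:o}
drop-orders for the pieces not yet dropped (sum over which currently-grounded one goes next):
  1 to go: {1} 1  {3} 1  {5} 1
  2 to go: {1,3} 2  {1,5} 2  {2,3} 1  {3,5} 2  {4,5} 1
  3 to go: {0,2,3} 1  {1,2,3} 3  {1,3,5} 6  {1,4,5} 3  {2,3,5} 3  {3,4,5} 3
  4 to go: {0,1,2,3} 4  {0,2,3,5} 4  {1,2,3,5} 12  {1,3,4,5} 12  {2,3,4,5} 6
  if 0:c drops first: 30 orders
  if 1:a drops first: 10 orders
  if 4:o drops first: 20 orders
heap linearizations: 60

60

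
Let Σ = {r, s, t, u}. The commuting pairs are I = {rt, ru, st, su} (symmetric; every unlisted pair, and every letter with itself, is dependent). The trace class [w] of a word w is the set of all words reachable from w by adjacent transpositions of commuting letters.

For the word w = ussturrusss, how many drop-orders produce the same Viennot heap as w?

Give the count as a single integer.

piece 0:u — minimal
piece 1:s — minimal
piece 2:s rests on {1:s}
piece 3:t rests on {0:u}
piece 4:u rests on {3:t}
piece 5:r rests on {2:s}
piece 6:r rests on {5:r}
piece 7:u rests on {4:u}
piece 8:s rests on {6:r}
piece 9:s rests on {8:s}
piece 10:s rests on {9:s}
minimal pieces: {0:u, 1:s}
ways to finish when only these pieces remain (= sum over removing one remaining piece with nothing left below it):
  1 left: {7}→1  {10}→1
  2 left: {4,7}→1  {7,10}→2  {9,10}→1
  3 left: {3,4,7}→1  {4,7,10}→3  {7,9,10}→3  {8,9,10}→1
  4 left: {0,3,4,7}→1  {3,4,7,10}→4  {4,7,9,10}→6  {6,8,9,10}→1  {7,8,9,10}→4
  5 left: {0,3,4,7,10}→5  {3,4,7,9,10}→10  {4,7,8,9,10}→10  {5,6,8,9,10}→1  {6,7,8,9,10}→5
  6 left: {0,3,4,7,9,10}→15  {2,5,6,8,9,10}→1  {3,4,7,8,9,10}→20  {4,6,7,8,9,10}→15  {5,6,7,8,9,10}→6
  7 left: {0,3,4,7,8,9,10}→35  {1,2,5,6,8,9,10}→1  {2,5,6,7,8,9,10}→7  {3,4,6,7,8,9,10}→35  {4,5,6,7,8,9,10}→21
  8 left: {0,3,4,6,7,8,9,10}→70  {1,2,5,6,7,8,9,10}→8  {2,4,5,6,7,8,9,10}→28  {3,4,5,6,7,8,9,10}→56
  9 left: {0,3,4,5,6,7,8,9,10}→126  {1,2,4,5,6,7,8,9,10}→36  {2,3,4,5,6,7,8,9,10}→84
  placing 0:u first → 120 extensions
  placing 1:s first → 210 extensions
total linear extensions = 330

330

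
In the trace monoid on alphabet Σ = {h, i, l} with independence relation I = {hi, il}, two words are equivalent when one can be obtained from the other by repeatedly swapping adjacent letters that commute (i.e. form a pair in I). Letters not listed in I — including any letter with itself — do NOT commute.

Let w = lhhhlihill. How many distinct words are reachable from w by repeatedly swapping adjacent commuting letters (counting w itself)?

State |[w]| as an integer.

#0=l has no predecessor
#1=h depends on [0:l]
#2=h depends on [1:h]
#3=h depends on [2:h]
#4=l depends on [3:h]
#5=i has no predecessor
#6=h depends on [4:l]
#7=i depends on [5:i]
#8=l depends on [6:h]
#9=l depends on [8:l]
sources: [0:l, 5:i]
N(rest) = Σ N(rest − s) over sources s of rest; N(one piece) = 1:
  size 1 → [7]=1  [9]=1
  size 2 → [5,7]=1  [7,9]=2  [8,9]=1
  size 3 → [5,7,9]=3  [6,8,9]=1  [7,8,9]=3
  size 4 → [4,6,8,9]=1  [5,7,8,9]=6  [6,7,8,9]=4
  size 5 → [3,4,6,8,9]=1  [4,6,7,8,9]=5  [5,6,7,8,9]=10
  size 6 → [2,3,4,6,8,9]=1  [3,4,6,7,8,9]=6  [4,5,6,7,8,9]=15
  size 7 → [1,2,3,4,6,8,9]=1  [2,3,4,6,7,8,9]=7  [3,4,5,6,7,8,9]=21
  size 8 → [0,1,2,3,4,6,8,9]=1  [1,2,3,4,6,7,8,9]=8  [2,3,4,5,6,7,8,9]=28
  first=0(l) contributes 36
  first=5(i) contributes 9
|[w]| = 45

45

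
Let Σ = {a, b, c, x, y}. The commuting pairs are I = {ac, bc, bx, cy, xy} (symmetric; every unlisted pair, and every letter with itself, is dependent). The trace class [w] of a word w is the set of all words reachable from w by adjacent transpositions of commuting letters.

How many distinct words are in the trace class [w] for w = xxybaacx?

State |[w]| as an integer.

22

#0=x has no predecessor
#1=x depends on [0:x]
#2=y has no predecessor
#3=b depends on [2:y]
#4=a depends on [1:x, 3:b]
#5=a depends on [4:a]
#6=c depends on [1:x]
#7=x depends on [5:a, 6:c]
sources: [0:x, 2:y]
N(rest) = Σ N(rest − s) over sources s of rest; N(one piece) = 1:
  size 1 → [7]=1
  size 2 → [5,7]=1  [6,7]=1
  size 3 → [4,5,7]=1  [5,6,7]=2
  size 4 → [3,4,5,7]=1  [4,5,6,7]=3
  size 5 → [1,4,5,6,7]=3  [2,3,4,5,7]=1  [3,4,5,6,7]=4
  size 6 → [0,1,4,5,6,7]=3  [1,3,4,5,6,7]=7  [2,3,4,5,6,7]=5
  first=0(x) contributes 12
  first=2(y) contributes 10
|[w]| = 22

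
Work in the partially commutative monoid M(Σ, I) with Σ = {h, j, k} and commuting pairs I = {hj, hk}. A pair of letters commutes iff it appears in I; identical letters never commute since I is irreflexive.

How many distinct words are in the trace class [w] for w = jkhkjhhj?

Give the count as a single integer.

56

0(j) covers ∅
1(k) covers 0:j
2(h) covers ∅
3(k) covers 1:k
4(j) covers 3:k
5(h) covers 2:h
6(h) covers 5:h
7(j) covers 4:j
floor of heap: 0:j, 2:h
completions by unplaced set U, small U first (add the entries for U minus each lowest piece of U):
  |U|=1: {6}:1  {7}:1
  |U|=2: {4,7}:1  {5,6}:1  {6,7}:2
  |U|=3: {2,5,6}:1  {3,4,7}:1  {4,6,7}:3  {5,6,7}:3
  |U|=4: {1,3,4,7}:1  {2,5,6,7}:4  {3,4,6,7}:4  {4,5,6,7}:6
  |U|=5: {0,1,3,4,7}:1  {1,3,4,6,7}:5  {2,4,5,6,7}:10  {3,4,5,6,7}:10
  |U|=6: {0,1,3,4,6,7}:6  {1,3,4,5,6,7}:15  {2,3,4,5,6,7}:20
  start at 0(j): 35
  start at 2(h): 21
sum over floor = 56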